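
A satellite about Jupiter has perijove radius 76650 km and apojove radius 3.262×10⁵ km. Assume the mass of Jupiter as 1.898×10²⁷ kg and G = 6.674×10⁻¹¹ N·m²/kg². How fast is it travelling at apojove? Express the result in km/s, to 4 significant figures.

v ≈ 12.16 km/s

μ = GM = 6.674×10⁻¹¹ × 1.898×10²⁷ = 1.267×10¹⁷ m³/s².
Semi-major axis a = (r_p + r_a)/2 = 2.0142×10⁵ km = 2.014×10⁸ m.
Vis-viva: v² = μ(2/r − 1/a) = 1.267×10¹⁷ × (6.131×10⁻⁹ − 4.965×10⁻⁹) = 1.478×10⁸ m²/s².
v = 12160 m/s = 12.16 km/s.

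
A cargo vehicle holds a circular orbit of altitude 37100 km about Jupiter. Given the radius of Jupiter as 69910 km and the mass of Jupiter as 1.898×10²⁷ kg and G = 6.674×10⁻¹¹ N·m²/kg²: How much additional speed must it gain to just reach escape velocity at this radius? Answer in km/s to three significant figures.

μ = GM = 6.674×10⁻¹¹ × 1.898×10²⁷ = 1.267×10¹⁷ m³/s².
r = 69910 + 37100 = 107010 km = 1.0701×10⁸ m.
Circular speed v_c = √(μ/r) = 34410 m/s.
Escape speed v_esc = √(2μ/r) = √2 × v_c = 48660 m/s.
Δv = v_esc − v_c = 14250 m/s = 14.25 km/s.

Δv ≈ 14.3 km/s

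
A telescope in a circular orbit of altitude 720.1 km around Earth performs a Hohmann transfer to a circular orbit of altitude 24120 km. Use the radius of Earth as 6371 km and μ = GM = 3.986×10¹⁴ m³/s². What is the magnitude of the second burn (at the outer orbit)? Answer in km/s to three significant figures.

Δv ≈ 1.39 km/s

r₁ = 6371 + 720.1 = 7091.1 km = 7.0911×10⁶ m.
r₂ = 6371 + 24120 = 30491 km = 3.0491×10⁷ m.
Transfer ellipse a_t = (r₁ + r₂)/2 = 1.879×10⁷ m.
At r₁: circular v_c1 = √(μ/r₁) = 7497 m/s; transfer-perigee v_p = √[μ(2/r₁ − 1/a_t)] = 9550 m/s.
At r₂: circular v_c2 = √(μ/r₂) = 3616 m/s; transfer-apogee v_a = √[μ(2/r₂ − 1/a_t)] = 2221 m/s.
Δv₂ = v_c2 − v_a = 1395 m/s.
= 1.395 km/s.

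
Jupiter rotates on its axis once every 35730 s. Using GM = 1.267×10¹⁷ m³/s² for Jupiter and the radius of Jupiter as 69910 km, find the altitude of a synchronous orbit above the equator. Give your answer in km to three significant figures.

A synchronous orbit has period T, so by Kepler's third law a = (μT²/4π²)^(1/3).
μT²/4π² = 1.267×10¹⁷ × (3.573×10⁴)² / 39.48 = 4.097×10²⁴ m³.
a = 1.600×10⁸ m = 1.6002×10⁵ km.
Altitude h = a − R = 1.6002×10⁵ − 69910 = 90105 km.

h_sync ≈ 90100 km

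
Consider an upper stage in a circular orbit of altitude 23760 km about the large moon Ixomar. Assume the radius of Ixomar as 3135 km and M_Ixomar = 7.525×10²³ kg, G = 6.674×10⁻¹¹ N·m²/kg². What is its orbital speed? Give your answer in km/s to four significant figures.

μ = GM = 6.674×10⁻¹¹ × 7.525×10²³ = 5.022×10¹³ m³/s².
r = 3135 + 23760 = 26895 km = 2.6895×10⁷ m.
For a circular orbit v = √(μ/r) = √(5.022×10¹³ / 2.690×10⁷) = √(1.867×10⁶) = 1367 m/s.
That is 1.367 km/s.

v ≈ 1.367 km/s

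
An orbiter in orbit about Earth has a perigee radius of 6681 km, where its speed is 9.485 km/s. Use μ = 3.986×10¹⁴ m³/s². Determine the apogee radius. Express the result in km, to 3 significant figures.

apogee radius ≈ 20500 km

r_p = 6.681×10⁶ m.
Specific energy ε = v²/2 − μ/r = -1.468×10⁷ J/kg, so a = −μ/(2ε) = 1.358×10⁷ m.
The apsides satisfy r_p + r_a = 2a, so the apogee radius is 2a − r_p = 2.047×10⁷ m = 20473 km.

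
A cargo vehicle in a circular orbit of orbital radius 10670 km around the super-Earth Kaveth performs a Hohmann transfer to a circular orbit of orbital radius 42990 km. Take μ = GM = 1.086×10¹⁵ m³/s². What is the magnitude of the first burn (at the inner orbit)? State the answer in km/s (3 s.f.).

r₁ = 10670 km = 1.067×10⁷ m.
r₂ = 42990 km = 4.299×10⁷ m.
Transfer ellipse a_t = (r₁ + r₂)/2 = 2.683×10⁷ m.
At r₁: circular v_c1 = √(μ/r₁) = 10090 m/s; transfer-periapsis v_p = √[μ(2/r₁ − 1/a_t)] = 12770 m/s.
Δv₁ = v_p − v_c1 = 2682 m/s.
= 2.682 km/s.

Δv ≈ 2.68 km/s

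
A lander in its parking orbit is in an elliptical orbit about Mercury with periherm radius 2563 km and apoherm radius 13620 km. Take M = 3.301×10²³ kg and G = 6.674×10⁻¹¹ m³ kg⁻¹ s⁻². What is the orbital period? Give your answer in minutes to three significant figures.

μ = GM = 6.674×10⁻¹¹ × 3.301×10²³ = 2.203×10¹³ m³/s².
Semi-major axis a = (r_p + r_a)/2 = (2563.0 + 13620)/2 = 8091.5 km = 8.092×10⁶ m.
By Kepler's third law T = 2π√(a³/μ) = 2π × 4.904×10³ = 3.081×10⁴ s.
= 513.5 minutes.

T ≈ 514 minutes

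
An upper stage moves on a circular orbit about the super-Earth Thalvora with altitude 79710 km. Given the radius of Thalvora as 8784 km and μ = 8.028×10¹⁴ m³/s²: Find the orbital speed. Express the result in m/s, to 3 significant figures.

v ≈ 3010 m/s

r = 8784 + 79710 = 88494 km = 8.8494×10⁷ m.
For a circular orbit v = √(μ/r) = √(8.028×10¹⁴ / 8.849×10⁷) = √(9.072×10⁶) = 3012 m/s.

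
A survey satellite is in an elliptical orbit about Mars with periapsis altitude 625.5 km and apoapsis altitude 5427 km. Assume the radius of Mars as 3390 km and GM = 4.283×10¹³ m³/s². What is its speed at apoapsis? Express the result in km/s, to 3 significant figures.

v ≈ 1.74 km/s

r_p = 3390 + 625.5 = 4015.5 km = 4.0155×10⁶ m.
r_a = 3390 + 5427 = 8817.0 km = 8.8170×10⁶ m.
Semi-major axis a = (r_p + r_a)/2 = 6416.2 km = 6.416×10⁶ m.
Vis-viva: v² = μ(2/r − 1/a) = 4.283×10¹³ × (2.268×10⁻⁷ − 1.559×10⁻⁷) = 3.040×10⁶ m²/s².
v = 1744 m/s = 1.744 km/s.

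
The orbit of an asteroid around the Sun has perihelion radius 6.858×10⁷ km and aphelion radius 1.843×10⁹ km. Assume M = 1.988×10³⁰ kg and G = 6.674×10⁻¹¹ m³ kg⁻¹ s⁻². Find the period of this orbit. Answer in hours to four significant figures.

T ≈ 141600 hours

μ = GM = 6.674×10⁻¹¹ × 1.988×10³⁰ = 1.327×10²⁰ m³/s².
Semi-major axis a = (r_p + r_a)/2 = (6.8580×10⁷ + 1.8430×10⁹)/2 = 9.5579×10⁸ km = 9.558×10¹¹ m.
By Kepler's third law T = 2π√(a³/μ) = 2π × 8.112×10⁷ = 5.097×10⁸ s.
= 1.416×10⁵ hours.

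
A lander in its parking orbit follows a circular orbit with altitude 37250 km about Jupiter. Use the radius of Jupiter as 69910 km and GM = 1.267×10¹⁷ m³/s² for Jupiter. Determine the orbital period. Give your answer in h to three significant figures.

r = 69910 + 37250 = 107160 km = 1.0716×10⁸ m.
Kepler's third law: T = 2π√(r³/μ) = 2π√((1.072×10⁸)³ / 1.267×10¹⁷).
r³/μ = 9.712×10⁶ s², so T = 2π × 3.116×10³ = 1.958×10⁴ s.
Converting: 1.958×10⁴ s ÷ 3600 = 5.439 h.

T ≈ 5.44 h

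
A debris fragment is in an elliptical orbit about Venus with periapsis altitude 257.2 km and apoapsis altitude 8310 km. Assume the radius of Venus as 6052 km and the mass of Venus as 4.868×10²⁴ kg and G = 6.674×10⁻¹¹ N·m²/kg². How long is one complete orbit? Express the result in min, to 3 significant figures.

μ = GM = 6.674×10⁻¹¹ × 4.868×10²⁴ = 3.249×10¹⁴ m³/s².
r_p = 6052 + 257.2 = 6309.2 km = 6.3092×10⁶ m.
r_a = 6052 + 8310 = 14362 km = 1.4362×10⁷ m.
Semi-major axis a = (r_p + r_a)/2 = (6309.2 + 14362)/2 = 10336 km = 1.034×10⁷ m.
By Kepler's third law T = 2π√(a³/μ) = 2π × 1.843×10³ = 1.158×10⁴ s.
= 193.0 min.

T ≈ 193 min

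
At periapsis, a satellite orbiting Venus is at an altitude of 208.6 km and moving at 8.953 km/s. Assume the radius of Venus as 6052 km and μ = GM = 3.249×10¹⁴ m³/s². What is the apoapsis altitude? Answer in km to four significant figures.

apoapsis altitude ≈ 15180 km

r_p = 6052 + 208.6 = 6260.6 km = 6.261×10⁶ m.
Specific energy ε = v²/2 − μ/r = -1.182×10⁷ J/kg, so a = −μ/(2ε) = 1.375×10⁷ m.
The apsides satisfy r_p + r_a = 2a, so the apoapsis radius is 2a − r_p = 2.123×10⁷ m = 21232 km.
Apoapsis altitude = 21232 − 6052 = 15180 km.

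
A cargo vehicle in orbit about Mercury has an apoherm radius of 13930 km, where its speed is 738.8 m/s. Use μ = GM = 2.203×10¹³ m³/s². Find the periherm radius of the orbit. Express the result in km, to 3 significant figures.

periherm radius ≈ 2910 km

r_a = 1.393×10⁷ m.
Specific energy ε = v²/2 − μ/r = -1.309×10⁶ J/kg, so a = −μ/(2ε) = 8.418×10⁶ m.
The apsides satisfy r_p + r_a = 2a, so the periherm radius is 2a − r_a = 2.905×10⁶ m = 2905.2 km.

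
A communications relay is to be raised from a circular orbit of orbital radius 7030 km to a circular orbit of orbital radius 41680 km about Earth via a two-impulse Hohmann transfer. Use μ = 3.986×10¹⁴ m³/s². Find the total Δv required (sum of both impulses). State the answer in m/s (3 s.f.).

r₁ = 7030 km = 7.030×10⁶ m.
r₂ = 41680 km = 4.168×10⁷ m.
Transfer ellipse a_t = (r₁ + r₂)/2 = 2.436×10⁷ m.
At r₁: circular v_c1 = √(μ/r₁) = 7530 m/s; transfer-perigee v_p = √[μ(2/r₁ − 1/a_t)] = 9851 m/s.
Δv₁ = v_p − v_c1 = 2321 m/s.
At r₂: circular v_c2 = √(μ/r₂) = 3092 m/s; transfer-apogee v_a = √[μ(2/r₂ − 1/a_t)] = 1661 m/s.
Δv₂ = v_c2 − v_a = 1431 m/s.
Total Δv = Δv₁ + Δv₂ = 3752 m/s.

Δv_total ≈ 3750 m/s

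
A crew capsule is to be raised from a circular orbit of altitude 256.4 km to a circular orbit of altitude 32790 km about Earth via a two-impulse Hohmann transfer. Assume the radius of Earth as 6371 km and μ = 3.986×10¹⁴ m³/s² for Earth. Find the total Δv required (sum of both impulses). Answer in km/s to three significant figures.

r₁ = 6371 + 256.4 = 6627.4 km = 6.6274×10⁶ m.
r₂ = 6371 + 32790 = 39161 km = 3.9161×10⁷ m.
Transfer ellipse a_t = (r₁ + r₂)/2 = 2.289×10⁷ m.
At r₁: circular v_c1 = √(μ/r₁) = 7755 m/s; transfer-perigee v_p = √[μ(2/r₁ − 1/a_t)] = 10140 m/s.
Δv₁ = v_p − v_c1 = 2388 m/s.
At r₂: circular v_c2 = √(μ/r₂) = 3190 m/s; transfer-apogee v_a = √[μ(2/r₂ − 1/a_t)] = 1717 m/s.
Δv₂ = v_c2 − v_a = 1474 m/s.
Total Δv = Δv₁ + Δv₂ = 3861 m/s = 3.861 km/s.

Δv_total ≈ 3.86 km/s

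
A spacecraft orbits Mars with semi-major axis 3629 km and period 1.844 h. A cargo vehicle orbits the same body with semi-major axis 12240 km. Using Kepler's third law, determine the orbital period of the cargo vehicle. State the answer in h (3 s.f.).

Kepler's third law: T² ∝ a³, so T₂ = T₁ (a₂/a₁)^(3/2).
a₂/a₁ = 3.373, (a₂/a₁)^(3/2) = 6.194.
T₂ = 1.844 × 6.194 = 11.42 h.

T₂ ≈ 11.4 h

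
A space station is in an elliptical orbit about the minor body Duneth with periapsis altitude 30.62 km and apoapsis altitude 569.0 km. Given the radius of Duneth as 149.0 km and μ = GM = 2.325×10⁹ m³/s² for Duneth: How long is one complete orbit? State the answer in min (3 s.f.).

r_p = 149.0 + 30.62 = 179.62 km = 1.7962×10⁵ m.
r_a = 149.0 + 569.0 = 718.00 km = 7.1800×10⁵ m.
Semi-major axis a = (r_p + r_a)/2 = (179.62 + 718.00)/2 = 448.81 km = 4.488×10⁵ m.
By Kepler's third law T = 2π√(a³/μ) = 2π × 6.236×10³ = 3.918×10⁴ s.
= 653.0 min.

T ≈ 653 min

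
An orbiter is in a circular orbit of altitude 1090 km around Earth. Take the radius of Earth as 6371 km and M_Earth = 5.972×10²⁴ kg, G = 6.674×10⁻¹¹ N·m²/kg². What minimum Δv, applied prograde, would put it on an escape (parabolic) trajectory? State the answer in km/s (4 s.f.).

μ = GM = 6.674×10⁻¹¹ × 5.972×10²⁴ = 3.986×10¹⁴ m³/s².
r = 6371 + 1090 = 7461.0 km = 7.4610×10⁶ m.
Circular speed v_c = √(μ/r) = 7309 m/s.
Escape speed v_esc = √(2μ/r) = √2 × v_c = 10340 m/s.
Δv = v_esc − v_c = 3027 m/s = 3.027 km/s.

Δv ≈ 3.027 km/s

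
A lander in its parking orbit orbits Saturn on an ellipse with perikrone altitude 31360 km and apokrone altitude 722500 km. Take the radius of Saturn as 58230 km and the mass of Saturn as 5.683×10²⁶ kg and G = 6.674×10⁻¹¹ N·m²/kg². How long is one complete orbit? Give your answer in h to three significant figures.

T ≈ 81.4 h

μ = GM = 6.674×10⁻¹¹ × 5.683×10²⁶ = 3.793×10¹⁶ m³/s².
r_p = 58230 + 31360 = 89590 km = 8.9590×10⁷ m.
r_a = 58230 + 722500 = 780730 km = 7.8073×10⁸ m.
Semi-major axis a = (r_p + r_a)/2 = (89590 + 7.8073×10⁵)/2 = 4.3516×10⁵ km = 4.352×10⁸ m.
By Kepler's third law T = 2π√(a³/μ) = 2π × 4.661×10⁴ = 2.929×10⁵ s.
= 81.35 h.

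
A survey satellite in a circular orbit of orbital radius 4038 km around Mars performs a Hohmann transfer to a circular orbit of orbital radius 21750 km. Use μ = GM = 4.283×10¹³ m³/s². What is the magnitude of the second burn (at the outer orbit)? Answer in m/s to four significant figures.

Δv ≈ 618.0 m/s

r₁ = 4038 km = 4.038×10⁶ m.
r₂ = 21750 km = 2.175×10⁷ m.
Transfer ellipse a_t = (r₁ + r₂)/2 = 1.289×10⁷ m.
At r₁: circular v_c1 = √(μ/r₁) = 3257 m/s; transfer-periapsis v_p = √[μ(2/r₁ − 1/a_t)] = 4230 m/s.
At r₂: circular v_c2 = √(μ/r₂) = 1403 m/s; transfer-apoapsis v_a = √[μ(2/r₂ − 1/a_t)] = 785.3 m/s.
Δv₂ = v_c2 − v_a = 618.0 m/s.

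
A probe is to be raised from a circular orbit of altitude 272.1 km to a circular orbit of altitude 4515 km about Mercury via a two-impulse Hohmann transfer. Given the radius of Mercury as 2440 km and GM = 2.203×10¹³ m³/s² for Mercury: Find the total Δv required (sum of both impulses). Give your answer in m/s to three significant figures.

Δv_total ≈ 1020 m/s

r₁ = 2440 + 272.1 = 2712.1 km = 2.7121×10⁶ m.
r₂ = 2440 + 4515 = 6955.0 km = 6.9550×10⁶ m.
Transfer ellipse a_t = (r₁ + r₂)/2 = 4.834×10⁶ m.
At r₁: circular v_c1 = √(μ/r₁) = 2850 m/s; transfer-periherm v_p = √[μ(2/r₁ − 1/a_t)] = 3419 m/s.
Δv₁ = v_p − v_c1 = 568.7 m/s.
At r₂: circular v_c2 = √(μ/r₂) = 1780 m/s; transfer-apoherm v_a = √[μ(2/r₂ − 1/a_t)] = 1333 m/s.
Δv₂ = v_c2 − v_a = 446.6 m/s.
Total Δv = Δv₁ + Δv₂ = 1015 m/s.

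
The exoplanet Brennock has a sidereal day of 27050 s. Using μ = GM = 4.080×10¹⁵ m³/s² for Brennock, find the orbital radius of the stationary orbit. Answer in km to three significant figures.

A synchronous orbit has period T, so by Kepler's third law a = (μT²/4π²)^(1/3).
μT²/4π² = 4.080×10¹⁵ × (2.705×10⁴)² / 39.48 = 7.562×10²² m³.
a = 4.229×10⁷ m = 42287 km.

r_sync ≈ 42300 km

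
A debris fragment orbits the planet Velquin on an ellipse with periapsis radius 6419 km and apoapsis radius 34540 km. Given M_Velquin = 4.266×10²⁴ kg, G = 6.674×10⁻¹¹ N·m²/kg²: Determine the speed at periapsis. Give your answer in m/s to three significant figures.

v ≈ 8650 m/s

μ = GM = 6.674×10⁻¹¹ × 4.266×10²⁴ = 2.847×10¹⁴ m³/s².
Semi-major axis a = (r_p + r_a)/2 = 20480 km = 2.048×10⁷ m.
Vis-viva: v² = μ(2/r − 1/a) = 2.847×10¹⁴ × (3.116×10⁻⁷ − 4.883×10⁻⁸) = 7.481×10⁷ m²/s².
v = 8649 m/s.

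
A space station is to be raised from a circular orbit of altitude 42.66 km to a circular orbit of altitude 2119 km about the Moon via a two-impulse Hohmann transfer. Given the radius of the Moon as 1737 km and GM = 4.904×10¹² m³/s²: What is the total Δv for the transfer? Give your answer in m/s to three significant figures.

Δv_total ≈ 513 m/s

r₁ = 1737 + 42.66 = 1779.7 km = 1.7797×10⁶ m.
r₂ = 1737 + 2119 = 3856.0 km = 3.8560×10⁶ m.
Transfer ellipse a_t = (r₁ + r₂)/2 = 2.818×10⁶ m.
At r₁: circular v_c1 = √(μ/r₁) = 1660 m/s; transfer-perilune v_p = √[μ(2/r₁ − 1/a_t)] = 1942 m/s.
Δv₁ = v_p − v_c1 = 281.9 m/s.
At r₂: circular v_c2 = √(μ/r₂) = 1128 m/s; transfer-apolune v_a = √[μ(2/r₂ − 1/a_t)] = 896.2 m/s.
Δv₂ = v_c2 − v_a = 231.5 m/s.
Total Δv = Δv₁ + Δv₂ = 513.4 m/s.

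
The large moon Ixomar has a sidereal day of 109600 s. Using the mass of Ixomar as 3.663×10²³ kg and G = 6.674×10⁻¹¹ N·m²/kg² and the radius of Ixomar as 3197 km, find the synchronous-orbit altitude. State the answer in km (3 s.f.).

μ = GM = 6.674×10⁻¹¹ × 3.663×10²³ = 2.445×10¹³ m³/s².
A synchronous orbit has period T, so by Kepler's third law a = (μT²/4π²)^(1/3).
μT²/4π² = 2.445×10¹³ × (1.096×10⁵)² / 39.48 = 7.438×10²¹ m³.
a = 1.952×10⁷ m = 19521 km.
Altitude h = a − R = 19521 − 3197 = 16324 km.

h_sync ≈ 16300 km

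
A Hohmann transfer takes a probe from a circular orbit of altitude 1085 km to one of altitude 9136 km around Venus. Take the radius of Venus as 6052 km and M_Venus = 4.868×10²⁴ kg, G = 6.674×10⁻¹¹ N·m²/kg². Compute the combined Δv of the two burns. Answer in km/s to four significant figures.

μ = GM = 6.674×10⁻¹¹ × 4.868×10²⁴ = 3.249×10¹⁴ m³/s².
r₁ = 6052 + 1085 = 7137.0 km = 7.1370×10⁶ m.
r₂ = 6052 + 9136 = 15188 km = 1.5188×10⁷ m.
Transfer ellipse a_t = (r₁ + r₂)/2 = 1.116×10⁷ m.
At r₁: circular v_c1 = √(μ/r₁) = 6747 m/s; transfer-periapsis v_p = √[μ(2/r₁ − 1/a_t)] = 7870 m/s.
Δv₁ = v_p − v_c1 = 1123 m/s.
At r₂: circular v_c2 = √(μ/r₂) = 4625 m/s; transfer-apoapsis v_a = √[μ(2/r₂ − 1/a_t)] = 3698 m/s.
Δv₂ = v_c2 − v_a = 926.8 m/s.
Total Δv = Δv₁ + Δv₂ = 2050 m/s = 2.050 km/s.

Δv_total ≈ 2.050 km/s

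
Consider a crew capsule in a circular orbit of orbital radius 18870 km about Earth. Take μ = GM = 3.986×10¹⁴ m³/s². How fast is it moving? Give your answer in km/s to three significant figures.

v ≈ 4.60 km/s

r = 18870 km = 1.887×10⁷ m.
For a circular orbit v = √(μ/r) = √(3.986×10¹⁴ / 1.887×10⁷) = √(2.112×10⁷) = 4596 m/s.
That is 4.596 km/s.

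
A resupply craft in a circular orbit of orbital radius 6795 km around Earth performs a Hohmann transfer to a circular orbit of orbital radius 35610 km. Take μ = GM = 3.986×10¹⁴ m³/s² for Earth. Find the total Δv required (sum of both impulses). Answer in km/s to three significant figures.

r₁ = 6795 km = 6.795×10⁶ m.
r₂ = 35610 km = 3.561×10⁷ m.
Transfer ellipse a_t = (r₁ + r₂)/2 = 2.120×10⁷ m.
At r₁: circular v_c1 = √(μ/r₁) = 7659 m/s; transfer-perigee v_p = √[μ(2/r₁ − 1/a_t)] = 9926 m/s.
Δv₁ = v_p − v_c1 = 2267 m/s.
At r₂: circular v_c2 = √(μ/r₂) = 3346 m/s; transfer-apogee v_a = √[μ(2/r₂ − 1/a_t)] = 1894 m/s.
Δv₂ = v_c2 − v_a = 1452 m/s.
Total Δv = Δv₁ + Δv₂ = 3718 m/s = 3.718 km/s.

Δv_total ≈ 3.72 km/s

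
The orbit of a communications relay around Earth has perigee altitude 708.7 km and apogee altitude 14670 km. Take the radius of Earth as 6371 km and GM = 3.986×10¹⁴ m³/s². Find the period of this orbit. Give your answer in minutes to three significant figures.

T ≈ 277 minutes

r_p = 6371 + 708.7 = 7079.7 km = 7.0797×10⁶ m.
r_a = 6371 + 14670 = 21041 km = 2.1041×10⁷ m.
Semi-major axis a = (r_p + r_a)/2 = (7079.7 + 21041)/2 = 14060 km = 1.406×10⁷ m.
By Kepler's third law T = 2π√(a³/μ) = 2π × 2.641×10³ = 1.659×10⁴ s.
= 276.5 minutes.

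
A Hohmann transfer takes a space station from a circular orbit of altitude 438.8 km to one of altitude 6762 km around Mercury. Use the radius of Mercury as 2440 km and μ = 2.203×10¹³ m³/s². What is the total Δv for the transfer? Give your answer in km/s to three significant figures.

r₁ = 2440 + 438.8 = 2878.8 km = 2.8788×10⁶ m.
r₂ = 2440 + 6762 = 9202.0 km = 9.2020×10⁶ m.
Transfer ellipse a_t = (r₁ + r₂)/2 = 6.040×10⁶ m.
At r₁: circular v_c1 = √(μ/r₁) = 2766 m/s; transfer-periherm v_p = √[μ(2/r₁ − 1/a_t)] = 3414 m/s.
Δv₁ = v_p − v_c1 = 648.0 m/s.
At r₂: circular v_c2 = √(μ/r₂) = 1547 m/s; transfer-apoherm v_a = √[μ(2/r₂ − 1/a_t)] = 1068 m/s.
Δv₂ = v_c2 − v_a = 479.1 m/s.
Total Δv = Δv₁ + Δv₂ = 1127 m/s = 1.127 km/s.

Δv_total ≈ 1.13 km/s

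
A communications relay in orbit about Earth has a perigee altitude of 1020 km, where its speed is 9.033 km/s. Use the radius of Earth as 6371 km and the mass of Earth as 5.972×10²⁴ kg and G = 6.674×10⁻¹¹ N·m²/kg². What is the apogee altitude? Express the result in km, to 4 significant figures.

μ = GM = 6.674×10⁻¹¹ × 5.972×10²⁴ = 3.986×10¹⁴ m³/s².
r_p = 6371 + 1020 = 7391.0 km = 7.391×10⁶ m.
Specific energy ε = v²/2 − μ/r = -1.313×10⁷ J/kg, so a = −μ/(2ε) = 1.518×10⁷ m.
The apsides satisfy r_p + r_a = 2a, so the apogee radius is 2a − r_p = 2.297×10⁷ m = 22967 km.
Apogee altitude = 22967 − 6371 = 16596 km.

apogee altitude ≈ 16600 km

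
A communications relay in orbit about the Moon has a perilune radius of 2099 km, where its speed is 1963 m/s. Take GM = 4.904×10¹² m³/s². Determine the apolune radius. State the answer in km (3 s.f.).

r_p = 2.099×10⁶ m.
Specific energy ε = v²/2 − μ/r = -4.097×10⁵ J/kg, so a = −μ/(2ε) = 5.985×10⁶ m.
The apsides satisfy r_p + r_a = 2a, so the apolune radius is 2a − r_p = 9.872×10⁶ m = 9871.7 km.

apolune radius ≈ 9870 km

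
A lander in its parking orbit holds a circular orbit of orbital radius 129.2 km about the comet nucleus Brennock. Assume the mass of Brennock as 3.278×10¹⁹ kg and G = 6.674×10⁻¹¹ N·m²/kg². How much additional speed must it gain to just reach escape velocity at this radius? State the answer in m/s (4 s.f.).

μ = GM = 6.674×10⁻¹¹ × 3.278×10¹⁹ = 2.188×10⁹ m³/s².
r = 129.2 km = 1.292×10⁵ m.
Circular speed v_c = √(μ/r) = 130.1 m/s.
Escape speed v_esc = √(2μ/r) = √2 × v_c = 184.0 m/s.
Δv = v_esc − v_c = 53.90 m/s.

Δv ≈ 53.90 m/s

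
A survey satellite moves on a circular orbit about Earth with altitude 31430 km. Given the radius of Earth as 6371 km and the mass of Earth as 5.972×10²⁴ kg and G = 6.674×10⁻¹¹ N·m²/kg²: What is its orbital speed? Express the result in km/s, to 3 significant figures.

μ = GM = 6.674×10⁻¹¹ × 5.972×10²⁴ = 3.986×10¹⁴ m³/s².
r = 6371 + 31430 = 37801 km = 3.7801×10⁷ m.
For a circular orbit v = √(μ/r) = √(3.986×10¹⁴ / 3.780×10⁷) = √(1.054×10⁷) = 3247 m/s.
That is 3.247 km/s.

v ≈ 3.25 km/s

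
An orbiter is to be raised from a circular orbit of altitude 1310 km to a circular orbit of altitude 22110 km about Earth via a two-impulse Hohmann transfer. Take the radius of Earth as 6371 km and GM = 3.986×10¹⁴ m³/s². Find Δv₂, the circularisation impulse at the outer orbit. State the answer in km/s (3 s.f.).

Δv ≈ 1.30 km/s

r₁ = 6371 + 1310 = 7681.0 km = 7.6810×10⁶ m.
r₂ = 6371 + 22110 = 28481 km = 2.8481×10⁷ m.
Transfer ellipse a_t = (r₁ + r₂)/2 = 1.808×10⁷ m.
At r₁: circular v_c1 = √(μ/r₁) = 7204 m/s; transfer-perigee v_p = √[μ(2/r₁ − 1/a_t)] = 9041 m/s.
At r₂: circular v_c2 = √(μ/r₂) = 3741 m/s; transfer-apogee v_a = √[μ(2/r₂ − 1/a_t)] = 2438 m/s.
Δv₂ = v_c2 − v_a = 1303 m/s.
= 1.303 km/s.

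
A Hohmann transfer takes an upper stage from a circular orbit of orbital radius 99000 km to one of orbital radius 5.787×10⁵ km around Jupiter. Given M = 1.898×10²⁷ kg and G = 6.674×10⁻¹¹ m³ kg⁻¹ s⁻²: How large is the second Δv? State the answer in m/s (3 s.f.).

μ = GM = 6.674×10⁻¹¹ × 1.898×10²⁷ = 1.267×10¹⁷ m³/s².
r₁ = 99000 km = 9.900×10⁷ m.
r₂ = 5.787×10⁵ km = 5.787×10⁸ m.
Transfer ellipse a_t = (r₁ + r₂)/2 = 3.388×10⁸ m.
At r₁: circular v_c1 = √(μ/r₁) = 35770 m/s; transfer-perijove v_p = √[μ(2/r₁ − 1/a_t)] = 46750 m/s.
At r₂: circular v_c2 = √(μ/r₂) = 14790 m/s; transfer-apojove v_a = √[μ(2/r₂ − 1/a_t)] = 7997 m/s.
Δv₂ = v_c2 − v_a = 6798 m/s.

Δv ≈ 6800 m/s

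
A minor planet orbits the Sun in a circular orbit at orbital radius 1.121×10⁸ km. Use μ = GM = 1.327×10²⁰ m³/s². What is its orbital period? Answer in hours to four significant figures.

T ≈ 5687 hours

r = 1.121×10⁸ km = 1.121×10¹¹ m.
Kepler's third law: T = 2π√(r³/μ) = 2π√((1.121×10¹¹)³ / 1.327×10²⁰).
r³/μ = 1.062×10¹³ s², so T = 2π × 3.258×10⁶ = 2.047×10⁷ s.
Converting: 2.047×10⁷ s ÷ 3600 = 5687 hours.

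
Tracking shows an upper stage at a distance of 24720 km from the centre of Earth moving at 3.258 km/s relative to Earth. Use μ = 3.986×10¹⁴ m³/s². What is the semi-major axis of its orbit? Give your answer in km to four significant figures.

a ≈ 18420 km

r = 2.472×10⁷ m.
Specific orbital energy ε = v²/2 − μ/r = (3258)²/2 − 3.986×10¹⁴/2.472×10⁷ = -1.082×10⁷ J/kg.
Since ε = −μ/(2a), a = −μ/(2ε) = 1.842×10⁷ m = 18424 km.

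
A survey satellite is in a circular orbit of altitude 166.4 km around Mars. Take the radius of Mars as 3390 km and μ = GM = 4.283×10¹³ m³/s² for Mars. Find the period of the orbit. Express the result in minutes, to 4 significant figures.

r = 3390 + 166.4 = 3556.4 km = 3.5564×10⁶ m.
Kepler's third law: T = 2π√(r³/μ) = 2π√((3.556×10⁶)³ / 4.283×10¹³).
r³/μ = 1.050×10⁶ s², so T = 2π × 1.025×10³ = 6.439×10³ s.
Converting: 6.439×10³ s ÷ 60.00 = 107.3 minutes.

T ≈ 107.3 minutes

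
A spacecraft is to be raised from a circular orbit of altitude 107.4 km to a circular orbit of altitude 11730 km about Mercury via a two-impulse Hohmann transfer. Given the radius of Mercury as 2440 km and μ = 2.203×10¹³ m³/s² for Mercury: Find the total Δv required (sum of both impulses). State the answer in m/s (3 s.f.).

Δv_total ≈ 1450 m/s

r₁ = 2440 + 107.4 = 2547.4 km = 2.5474×10⁶ m.
r₂ = 2440 + 11730 = 14170 km = 1.4170×10⁷ m.
Transfer ellipse a_t = (r₁ + r₂)/2 = 8.359×10⁶ m.
At r₁: circular v_c1 = √(μ/r₁) = 2941 m/s; transfer-periherm v_p = √[μ(2/r₁ − 1/a_t)] = 3829 m/s.
Δv₁ = v_p − v_c1 = 888.1 m/s.
At r₂: circular v_c2 = √(μ/r₂) = 1247 m/s; transfer-apoherm v_a = √[μ(2/r₂ − 1/a_t)] = 688.3 m/s.
Δv₂ = v_c2 − v_a = 558.5 m/s.
Total Δv = Δv₁ + Δv₂ = 1447 m/s.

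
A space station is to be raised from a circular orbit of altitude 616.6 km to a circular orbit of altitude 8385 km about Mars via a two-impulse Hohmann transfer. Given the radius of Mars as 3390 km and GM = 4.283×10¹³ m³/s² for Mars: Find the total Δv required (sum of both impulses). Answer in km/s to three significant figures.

r₁ = 3390 + 616.6 = 4006.6 km = 4.0066×10⁶ m.
r₂ = 3390 + 8385 = 11775 km = 1.1775×10⁷ m.
Transfer ellipse a_t = (r₁ + r₂)/2 = 7.891×10⁶ m.
At r₁: circular v_c1 = √(μ/r₁) = 3270 m/s; transfer-periapsis v_p = √[μ(2/r₁ − 1/a_t)] = 3994 m/s.
Δv₁ = v_p − v_c1 = 724.4 m/s.
At r₂: circular v_c2 = √(μ/r₂) = 1907 m/s; transfer-apoapsis v_a = √[μ(2/r₂ − 1/a_t)] = 1359 m/s.
Δv₂ = v_c2 − v_a = 548.2 m/s.
Total Δv = Δv₁ + Δv₂ = 1273 m/s = 1.273 km/s.

Δv_total ≈ 1.27 km/s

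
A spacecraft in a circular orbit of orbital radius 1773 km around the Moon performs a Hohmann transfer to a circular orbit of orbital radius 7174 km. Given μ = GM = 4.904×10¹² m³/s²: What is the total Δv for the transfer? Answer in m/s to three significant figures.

Δv_total ≈ 749 m/s

r₁ = 1773 km = 1.773×10⁶ m.
r₂ = 7174 km = 7.174×10⁶ m.
Transfer ellipse a_t = (r₁ + r₂)/2 = 4.474×10⁶ m.
At r₁: circular v_c1 = √(μ/r₁) = 1663 m/s; transfer-perilune v_p = √[μ(2/r₁ − 1/a_t)] = 2106 m/s.
Δv₁ = v_p − v_c1 = 443.0 m/s.
At r₂: circular v_c2 = √(μ/r₂) = 826.8 m/s; transfer-apolune v_a = √[μ(2/r₂ − 1/a_t)] = 520.5 m/s.
Δv₂ = v_c2 − v_a = 306.3 m/s.
Total Δv = Δv₁ + Δv₂ = 749.3 m/s.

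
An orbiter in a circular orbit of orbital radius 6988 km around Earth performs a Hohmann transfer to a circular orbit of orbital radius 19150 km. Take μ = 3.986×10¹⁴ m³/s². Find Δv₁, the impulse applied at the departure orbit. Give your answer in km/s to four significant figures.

r₁ = 6988 km = 6.988×10⁶ m.
r₂ = 19150 km = 1.915×10⁷ m.
Transfer ellipse a_t = (r₁ + r₂)/2 = 1.307×10⁷ m.
At r₁: circular v_c1 = √(μ/r₁) = 7553 m/s; transfer-perigee v_p = √[μ(2/r₁ − 1/a_t)] = 9142 m/s.
Δv₁ = v_p − v_c1 = 1590 m/s.
= 1.590 km/s.

Δv ≈ 1.590 km/s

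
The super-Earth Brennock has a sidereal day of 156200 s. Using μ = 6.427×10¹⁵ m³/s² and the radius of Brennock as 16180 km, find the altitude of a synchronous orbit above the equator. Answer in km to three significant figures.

h_sync ≈ 1.42×10⁵ km

A synchronous orbit has period T, so by Kepler's third law a = (μT²/4π²)^(1/3).
μT²/4π² = 6.427×10¹⁵ × (1.562×10⁵)² / 39.48 = 3.972×10²⁴ m³.
a = 1.584×10⁸ m = 1.5837×10⁵ km.
Altitude h = a − R = 1.5837×10⁵ − 16180 = 1.4219×10⁵ km.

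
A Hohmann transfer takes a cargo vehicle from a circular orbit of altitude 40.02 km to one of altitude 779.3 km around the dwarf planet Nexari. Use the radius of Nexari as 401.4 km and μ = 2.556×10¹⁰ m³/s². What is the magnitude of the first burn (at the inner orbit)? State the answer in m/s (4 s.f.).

Δv ≈ 49.70 m/s

r₁ = 401.4 + 40.02 = 441.42 km = 4.4142×10⁵ m.
r₂ = 401.4 + 779.3 = 1180.7 km = 1.1807×10⁶ m.
Transfer ellipse a_t = (r₁ + r₂)/2 = 8.111×10⁵ m.
At r₁: circular v_c1 = √(μ/r₁) = 240.6 m/s; transfer-periapsis v_p = √[μ(2/r₁ − 1/a_t)] = 290.3 m/s.
Δv₁ = v_p − v_c1 = 49.70 m/s.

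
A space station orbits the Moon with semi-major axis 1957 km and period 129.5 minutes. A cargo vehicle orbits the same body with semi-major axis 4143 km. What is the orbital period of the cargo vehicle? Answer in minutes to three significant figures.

T₂ ≈ 399 minutes

Kepler's third law: T² ∝ a³, so T₂ = T₁ (a₂/a₁)^(3/2).
a₂/a₁ = 2.117, (a₂/a₁)^(3/2) = 3.080.
T₂ = 129.5 × 3.080 = 398.9 minutes.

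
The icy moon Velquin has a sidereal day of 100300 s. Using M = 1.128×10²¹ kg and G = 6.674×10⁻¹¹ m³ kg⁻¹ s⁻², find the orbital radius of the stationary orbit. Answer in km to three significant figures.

μ = GM = 6.674×10⁻¹¹ × 1.128×10²¹ = 7.528×10¹⁰ m³/s².
A synchronous orbit has period T, so by Kepler's third law a = (μT²/4π²)^(1/3).
μT²/4π² = 7.528×10¹⁰ × (1.003×10⁵)² / 39.48 = 1.918×10¹⁹ m³.
a = 2.677×10⁶ m = 2677.0 km.

r_sync ≈ 2680 km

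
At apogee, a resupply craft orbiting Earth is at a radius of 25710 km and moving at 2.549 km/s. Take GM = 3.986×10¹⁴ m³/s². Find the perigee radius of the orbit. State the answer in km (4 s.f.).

r_a = 2.571×10⁷ m.
Specific energy ε = v²/2 − μ/r = -1.225×10⁷ J/kg, so a = −μ/(2ε) = 1.626×10⁷ m.
The apsides satisfy r_p + r_a = 2a, so the perigee radius is 2a − r_a = 6.816×10⁶ m = 6815.5 km.

perigee radius ≈ 6816 km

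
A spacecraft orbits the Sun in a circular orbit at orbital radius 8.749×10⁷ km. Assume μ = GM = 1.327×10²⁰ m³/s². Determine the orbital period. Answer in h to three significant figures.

r = 8.749×10⁷ km = 8.749×10¹⁰ m.
Kepler's third law: T = 2π√(r³/μ) = 2π√((8.749×10¹⁰)³ / 1.327×10²⁰).
r³/μ = 5.047×10¹² s², so T = 2π × 2.246×10⁶ = 1.412×10⁷ s.
Converting: 1.412×10⁷ s ÷ 3600 = 3921 h.

T ≈ 3920 h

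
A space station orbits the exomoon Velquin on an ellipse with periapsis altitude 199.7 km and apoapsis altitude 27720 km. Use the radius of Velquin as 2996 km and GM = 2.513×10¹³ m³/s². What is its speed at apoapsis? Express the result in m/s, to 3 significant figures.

v ≈ 393 m/s

r_p = 2996 + 199.7 = 3195.7 km = 3.1957×10⁶ m.
r_a = 2996 + 27720 = 30716 km = 3.0716×10⁷ m.
Semi-major axis a = (r_p + r_a)/2 = 16956 km = 1.696×10⁷ m.
Vis-viva: v² = μ(2/r − 1/a) = 2.513×10¹³ × (6.511×10⁻⁸ − 5.898×10⁻⁸) = 1.542×10⁵ m²/s².
v = 392.7 m/s.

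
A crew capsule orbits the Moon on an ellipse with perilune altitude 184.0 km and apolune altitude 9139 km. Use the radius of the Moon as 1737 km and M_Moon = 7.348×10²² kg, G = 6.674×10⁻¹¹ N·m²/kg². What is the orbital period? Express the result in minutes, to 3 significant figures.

T ≈ 765 minutes

μ = GM = 6.674×10⁻¹¹ × 7.348×10²² = 4.904×10¹² m³/s².
r_p = 1737 + 184.0 = 1921.0 km = 1.9210×10⁶ m.
r_a = 1737 + 9139 = 10876 km = 1.0876×10⁷ m.
Semi-major axis a = (r_p + r_a)/2 = (1921.0 + 10876)/2 = 6398.5 km = 6.398×10⁶ m.
By Kepler's third law T = 2π√(a³/μ) = 2π × 7.309×10³ = 4.592×10⁴ s.
= 765.4 minutes.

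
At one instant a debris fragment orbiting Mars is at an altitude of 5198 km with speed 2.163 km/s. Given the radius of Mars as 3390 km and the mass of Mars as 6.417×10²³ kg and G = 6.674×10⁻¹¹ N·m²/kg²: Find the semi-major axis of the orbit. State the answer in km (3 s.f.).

a ≈ 8090 km

μ = GM = 6.674×10⁻¹¹ × 6.417×10²³ = 4.283×10¹³ m³/s².
r = 3390 + 5198 = 8588.0 km = 8.588×10⁶ m.
Specific orbital energy ε = v²/2 − μ/r = (2163)²/2 − 4.283×10¹³/8.588×10⁶ = -2.648×10⁶ J/kg.
Since ε = −μ/(2a), a = −μ/(2ε) = 8.088×10⁶ m = 8088.0 km.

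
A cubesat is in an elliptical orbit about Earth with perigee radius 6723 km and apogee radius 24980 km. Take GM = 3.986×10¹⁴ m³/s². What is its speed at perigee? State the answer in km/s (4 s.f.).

v ≈ 9.666 km/s

Semi-major axis a = (r_p + r_a)/2 = 15852 km = 1.585×10⁷ m.
Vis-viva: v² = μ(2/r − 1/a) = 3.986×10¹⁴ × (2.975×10⁻⁷ − 6.309×10⁻⁸) = 9.343×10⁷ m²/s².
v = 9666 m/s = 9.666 km/s.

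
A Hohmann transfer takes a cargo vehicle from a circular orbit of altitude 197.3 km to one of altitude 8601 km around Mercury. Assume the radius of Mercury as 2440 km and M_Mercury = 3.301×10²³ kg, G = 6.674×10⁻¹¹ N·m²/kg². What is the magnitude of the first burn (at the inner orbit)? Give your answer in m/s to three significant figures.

Δv ≈ 782 m/s

μ = GM = 6.674×10⁻¹¹ × 3.301×10²³ = 2.203×10¹³ m³/s².
r₁ = 2440 + 197.3 = 2637.3 km = 2.6373×10⁶ m.
r₂ = 2440 + 8601 = 11041 km = 1.1041×10⁷ m.
Transfer ellipse a_t = (r₁ + r₂)/2 = 6.839×10⁶ m.
At r₁: circular v_c1 = √(μ/r₁) = 2890 m/s; transfer-periherm v_p = √[μ(2/r₁ − 1/a_t)] = 3672 m/s.
Δv₁ = v_p − v_c1 = 782.1 m/s.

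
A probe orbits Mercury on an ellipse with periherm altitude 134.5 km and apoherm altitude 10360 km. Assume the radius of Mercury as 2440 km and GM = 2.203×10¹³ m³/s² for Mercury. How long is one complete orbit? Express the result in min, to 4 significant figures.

r_p = 2440 + 134.5 = 2574.5 km = 2.5745×10⁶ m.
r_a = 2440 + 10360 = 12800 km = 1.2800×10⁷ m.
Semi-major axis a = (r_p + r_a)/2 = (2574.5 + 12800)/2 = 7687.2 km = 7.687×10⁶ m.
By Kepler's third law T = 2π√(a³/μ) = 2π × 4.541×10³ = 2.853×10⁴ s.
= 475.5 min.

T ≈ 475.5 min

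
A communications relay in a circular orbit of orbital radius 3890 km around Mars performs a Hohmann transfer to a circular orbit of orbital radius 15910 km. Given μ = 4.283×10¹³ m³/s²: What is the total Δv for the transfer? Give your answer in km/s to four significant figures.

r₁ = 3890 km = 3.890×10⁶ m.
r₂ = 15910 km = 1.591×10⁷ m.
Transfer ellipse a_t = (r₁ + r₂)/2 = 9.900×10⁶ m.
At r₁: circular v_c1 = √(μ/r₁) = 3318 m/s; transfer-periapsis v_p = √[μ(2/r₁ − 1/a_t)] = 4206 m/s.
Δv₁ = v_p − v_c1 = 888.3 m/s.
At r₂: circular v_c2 = √(μ/r₂) = 1641 m/s; transfer-apoapsis v_a = √[μ(2/r₂ − 1/a_t)] = 1028 m/s.
Δv₂ = v_c2 − v_a = 612.3 m/s.
Total Δv = Δv₁ + Δv₂ = 1501 m/s = 1.501 km/s.

Δv_total ≈ 1.501 km/s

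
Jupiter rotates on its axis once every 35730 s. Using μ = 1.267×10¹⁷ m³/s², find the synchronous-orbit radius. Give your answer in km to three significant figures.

r_sync ≈ 1.60×10⁵ km

A synchronous orbit has period T, so by Kepler's third law a = (μT²/4π²)^(1/3).
μT²/4π² = 1.267×10¹⁷ × (3.573×10⁴)² / 39.48 = 4.097×10²⁴ m³.
a = 1.600×10⁸ m = 1.6002×10⁵ km.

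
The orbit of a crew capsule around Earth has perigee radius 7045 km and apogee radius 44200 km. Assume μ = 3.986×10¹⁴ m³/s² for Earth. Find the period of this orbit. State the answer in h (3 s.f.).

Semi-major axis a = (r_p + r_a)/2 = (7045.0 + 44200)/2 = 25622 km = 2.562×10⁷ m.
By Kepler's third law T = 2π√(a³/μ) = 2π × 6.496×10³ = 4.082×10⁴ s.
= 11.34 h.

T ≈ 11.3 h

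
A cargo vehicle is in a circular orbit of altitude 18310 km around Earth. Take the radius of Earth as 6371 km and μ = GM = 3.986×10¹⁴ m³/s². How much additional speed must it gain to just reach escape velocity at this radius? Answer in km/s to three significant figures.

Δv ≈ 1.66 km/s

r = 6371 + 18310 = 24681 km = 2.4681×10⁷ m.
Circular speed v_c = √(μ/r) = 4019 m/s.
Escape speed v_esc = √(2μ/r) = √2 × v_c = 5683 m/s.
Δv = v_esc − v_c = 1665 m/s = 1.665 km/s.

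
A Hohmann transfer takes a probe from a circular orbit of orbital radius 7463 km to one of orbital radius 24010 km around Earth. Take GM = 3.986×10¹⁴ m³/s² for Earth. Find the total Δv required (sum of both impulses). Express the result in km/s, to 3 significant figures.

Δv_total ≈ 2.99 km/s

r₁ = 7463 km = 7.463×10⁶ m.
r₂ = 24010 km = 2.401×10⁷ m.
Transfer ellipse a_t = (r₁ + r₂)/2 = 1.574×10⁷ m.
At r₁: circular v_c1 = √(μ/r₁) = 7308 m/s; transfer-perigee v_p = √[μ(2/r₁ − 1/a_t)] = 9027 m/s.
Δv₁ = v_p − v_c1 = 1719 m/s.
At r₂: circular v_c2 = √(μ/r₂) = 4074 m/s; transfer-apogee v_a = √[μ(2/r₂ − 1/a_t)] = 2806 m/s.
Δv₂ = v_c2 − v_a = 1269 m/s.
Total Δv = Δv₁ + Δv₂ = 2988 m/s = 2.988 km/s.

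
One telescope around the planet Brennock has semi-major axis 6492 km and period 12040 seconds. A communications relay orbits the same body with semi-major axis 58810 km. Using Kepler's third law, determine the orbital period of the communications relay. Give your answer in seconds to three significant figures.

Kepler's third law: T² ∝ a³, so T₂ = T₁ (a₂/a₁)^(3/2).
a₂/a₁ = 9.059, (a₂/a₁)^(3/2) = 27.27.
T₂ = 12040 × 27.27 = 3.283×10⁵ seconds.

T₂ ≈ 3.28×10⁵ seconds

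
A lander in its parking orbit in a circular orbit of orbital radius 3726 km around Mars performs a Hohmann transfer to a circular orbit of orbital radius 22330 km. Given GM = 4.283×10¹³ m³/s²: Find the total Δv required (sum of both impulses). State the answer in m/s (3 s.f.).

Δv_total ≈ 1690 m/s

r₁ = 3726 km = 3.726×10⁶ m.
r₂ = 22330 km = 2.233×10⁷ m.
Transfer ellipse a_t = (r₁ + r₂)/2 = 1.303×10⁷ m.
At r₁: circular v_c1 = √(μ/r₁) = 3390 m/s; transfer-periapsis v_p = √[μ(2/r₁ − 1/a_t)] = 4439 m/s.
Δv₁ = v_p − v_c1 = 1048 m/s.
At r₂: circular v_c2 = √(μ/r₂) = 1385 m/s; transfer-apoapsis v_a = √[μ(2/r₂ − 1/a_t)] = 740.6 m/s.
Δv₂ = v_c2 − v_a = 644.3 m/s.
Total Δv = Δv₁ + Δv₂ = 1693 m/s.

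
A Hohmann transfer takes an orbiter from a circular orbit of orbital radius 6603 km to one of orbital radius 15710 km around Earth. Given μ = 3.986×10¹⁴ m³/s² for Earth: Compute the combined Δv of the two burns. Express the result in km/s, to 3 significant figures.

Δv_total ≈ 2.61 km/s

r₁ = 6603 km = 6.603×10⁶ m.
r₂ = 15710 km = 1.571×10⁷ m.
Transfer ellipse a_t = (r₁ + r₂)/2 = 1.116×10⁷ m.
At r₁: circular v_c1 = √(μ/r₁) = 7770 m/s; transfer-perigee v_p = √[μ(2/r₁ − 1/a_t)] = 9220 m/s.
Δv₁ = v_p − v_c1 = 1450 m/s.
At r₂: circular v_c2 = √(μ/r₂) = 5037 m/s; transfer-apogee v_a = √[μ(2/r₂ − 1/a_t)] = 3875 m/s.
Δv₂ = v_c2 − v_a = 1162 m/s.
Total Δv = Δv₁ + Δv₂ = 2612 m/s = 2.612 km/s.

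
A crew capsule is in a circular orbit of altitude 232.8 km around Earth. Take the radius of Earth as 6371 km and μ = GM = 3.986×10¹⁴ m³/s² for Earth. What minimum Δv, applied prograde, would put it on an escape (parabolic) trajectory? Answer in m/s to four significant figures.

Δv ≈ 3218 m/s

r = 6371 + 232.8 = 6603.8 km = 6.6038×10⁶ m.
Circular speed v_c = √(μ/r) = 7769 m/s.
Escape speed v_esc = √(2μ/r) = √2 × v_c = 10990 m/s.
Δv = v_esc − v_c = 3218 m/s.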